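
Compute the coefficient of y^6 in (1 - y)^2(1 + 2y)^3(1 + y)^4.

(1 - y)^2 has coefficients 1,-2,1 for degrees 0…2.
(1 + 2y)^3 has coefficients 1,6,12,8,0,0,0 for degrees 0…6.
Finally multiplying by (1 + y)^4, the product of all factors after the first has coefficients 1,10,42,96,129,102,44 for degrees 0…6.
[y^6] = 1·44 − 2·102 + 1·129 = -31.

-31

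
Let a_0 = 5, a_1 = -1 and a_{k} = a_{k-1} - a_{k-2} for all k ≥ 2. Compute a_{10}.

The ordinary generating function has denominator 1 - q + q^2.
Iterating the recurrence: a_0,…,a_{10} = 5, -1, -6, -5, 1, 6, 5, -1, -6, -5, 1.

1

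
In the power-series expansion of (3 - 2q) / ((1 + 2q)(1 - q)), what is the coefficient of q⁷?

-341

The denominator gives the recurrence a_n = −a_(n−1) + 2a_(n−2) for n ≥ 2; the numerator fixes a_0 = 3, a_1 = -5.
Iterating: 3, -5, 11, -21, 43, -85, 171, -341, so a_7 = -341.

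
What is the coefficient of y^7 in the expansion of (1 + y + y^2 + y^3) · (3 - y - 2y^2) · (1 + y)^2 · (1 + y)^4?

(1 + y + y^2 + y^3) has coefficients 1,1,1,1 for degrees 0…3.
(3 - y - 2y^2) has coefficients 3,-1,-2,0,0,0,0,0 for degrees 0…7.
Multiplying by (1 + y)^2 gives running coefficients 3,5,-1,-5,-2,0,0,0 for degrees 0…7.
Finally multiplying by (1 + y)^4, the product of all factors after the first has coefficients 3,17,37,33,-5,-37,-33,-13 for degrees 0…7.
[y^7] = 1·(-13) + 1·(-33) + 1·(-37) + 1·(-5) = -88.

-88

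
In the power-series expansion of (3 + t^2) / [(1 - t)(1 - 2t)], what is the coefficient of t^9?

The denominator gives the recurrence a_n = 3a_(n−1) − 2a_(n−2) for n ≥ 3; the numerator fixes a_0 = 3, a_1 = 9, a_2 = 22.
Iterating: 3, 9, 22, 48, 100, 204, 412, 828, 1660, 3324, so a_9 = 3324.

3324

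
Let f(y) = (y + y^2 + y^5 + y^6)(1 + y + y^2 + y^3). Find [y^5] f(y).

2

(y + y^2 + y^5 + y^6) has coefficients 0,1,1,0,0,1 for degrees 0…5.
(1 + y + y^2 + y^3) has coefficients 1,1,1,1,0,0 for degrees 0…5.
[y^5] = 1·0 + 1·1 + 1·1 = 2.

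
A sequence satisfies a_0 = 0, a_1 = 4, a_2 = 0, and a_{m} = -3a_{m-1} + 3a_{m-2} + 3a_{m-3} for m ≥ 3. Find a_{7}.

The ordinary generating function has denominator 1 + 3t - 3t^2 - 3t^3.
Iterating the recurrence: a_0,…,a_{7} = 0, 4, 0, 12, -24, 108, -360, 1332.

1332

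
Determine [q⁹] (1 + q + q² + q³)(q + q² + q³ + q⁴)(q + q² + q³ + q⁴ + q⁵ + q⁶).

13

(1 + q + q² + q³) has coefficients 1,1,1,1 for degrees 0…3.
(q + q² + q³ + q⁴) has coefficients 0,1,1,1,1,0,0,0,0,0 for degrees 0…9.
Finally multiplying by (q + q² + q³ + q⁴ + q⁵ + q⁶), the product of all factors after the first has coefficients 0,0,1,2,3,4,4,4,3,2 for degrees 0…9.
[q⁹] = 1·2 + 1·3 + 1·4 + 1·4 = 13.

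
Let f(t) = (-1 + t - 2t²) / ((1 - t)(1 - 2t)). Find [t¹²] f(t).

The denominator gives the recurrence a_n = 3a_(n−1) − 2a_(n−2) for n ≥ 3; the numerator fixes a_0 = -1, a_1 = -2, a_2 = -6.
Iterating: -1, -2, -6, -14, -30, -62, -126, -254, -510, -1022, -2046, -4094, -8190, so a_12 = -8190.

-8190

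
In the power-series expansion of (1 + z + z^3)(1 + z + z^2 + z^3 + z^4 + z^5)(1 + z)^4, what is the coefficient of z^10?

12

(1 + z + z^3) has coefficients 1,1,0,1 for degrees 0…3.
(1 + z + z^2 + z^3 + z^4 + z^5) has coefficients 1,1,1,1,1,1,0,0,0,0,0 for degrees 0…10.
Finally multiplying by (1 + z)^4, the product of all factors after the first has coefficients 1,5,11,15,16,16,15,11,5,1,0 for degrees 0…10.
[z^10] = 1·0 + 1·1 + 1·11 = 12.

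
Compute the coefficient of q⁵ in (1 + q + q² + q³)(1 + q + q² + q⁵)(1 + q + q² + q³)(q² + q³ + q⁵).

(1 + q + q² + q³) has coefficients 1,1,1,1 for degrees 0…3.
(1 + q + q² + q⁵) has coefficients 1,1,1,0,0,1 for degrees 0…5.
Multiplying by (1 + q + q² + q³) gives running coefficients 1,2,3,3,2,2 for degrees 0…5.
Finally multiplying by (q² + q³ + q⁵), the product of all factors after the first has coefficients 0,0,1,3,5,7 for degrees 0…5.
[q⁵] = 1·7 + 1·5 + 1·3 + 1·1 = 16.

16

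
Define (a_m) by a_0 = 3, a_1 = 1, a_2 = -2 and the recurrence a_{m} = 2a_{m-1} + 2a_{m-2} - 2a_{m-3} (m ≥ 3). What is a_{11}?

-13200

The ordinary generating function has denominator 1 - 2q - 2q^2 + 2q^3.
Iterating the recurrence: a_0,…,a_{11} = 3, 1, -2, -8, -22, -56, -140, -348, -864, -2144, -5320, -13200.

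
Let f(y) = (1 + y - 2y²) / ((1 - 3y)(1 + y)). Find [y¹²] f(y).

442867

The denominator gives the recurrence a_n = 2a_(n−1) + 3a_(n−2) for n ≥ 3; the numerator fixes a_0 = 1, a_1 = 3, a_2 = 7.
Iterating: 1, 3, 7, 23, 67, 203, 607, 1823, 5467, 16403, 49207, 147623, 442867, so a_12 = 442867.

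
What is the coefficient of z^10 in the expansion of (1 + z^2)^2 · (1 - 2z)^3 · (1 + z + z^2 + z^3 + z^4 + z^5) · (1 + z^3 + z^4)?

-14

(1 + z^2)^2 has coefficients 1,0,2,0,1 for degrees 0…4.
(1 - 2z)^3 has coefficients 1,-6,12,-8,0,0,0,0,0,0,0 for degrees 0…10.
Multiplying by (1 + z + z^2 + z^3 + z^4 + z^5) gives running coefficients 1,-5,7,-1,-1,-1,-2,4,-8,0,0 for degrees 0…10.
Finally multiplying by (1 + z^3 + z^4), the product of all factors after the first has coefficients 1,-5,7,0,-5,1,4,2,-10,-3,2 for degrees 0…10.
[z^10] = 1·2 + 2·(-10) + 1·4 = -14.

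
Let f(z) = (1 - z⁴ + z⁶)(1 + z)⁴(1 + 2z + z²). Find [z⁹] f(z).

(1 - z⁴ + z⁶) has coefficients 1,0,0,0,-1,0,1 for degrees 0…6.
(1 + z)⁴ has coefficients 1,4,6,4,1,0,0,0,0,0 for degrees 0…9.
Finally multiplying by (1 + 2z + z²), the product of all factors after the first has coefficients 1,6,15,20,15,6,1,0,0,0 for degrees 0…9.
[z⁹] = 1·0 − 1·6 + 1·20 = 14.

14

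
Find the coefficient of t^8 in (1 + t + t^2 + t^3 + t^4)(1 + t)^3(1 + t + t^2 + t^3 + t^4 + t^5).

(1 + t + t^2 + t^3 + t^4) has coefficients 1,1,1,1,1 for degrees 0…4.
(1 + t)^3 has coefficients 1,3,3,1,0,0,0,0,0 for degrees 0…8.
Finally multiplying by (1 + t + t^2 + t^3 + t^4 + t^5), the product of all factors after the first has coefficients 1,4,7,8,8,8,7,4,1 for degrees 0…8.
[t^8] = 1·1 + 1·4 + 1·7 + 1·8 + 1·8 = 28.

28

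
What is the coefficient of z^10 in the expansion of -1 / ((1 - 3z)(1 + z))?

-44287

Partial fractions give a closed form: a_n = (-3/4)·3^n + (-1/4)·(-1)^n.
At n = 10: a_10 = -44287.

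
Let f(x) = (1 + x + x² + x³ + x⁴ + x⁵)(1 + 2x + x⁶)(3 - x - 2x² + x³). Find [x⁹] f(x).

3

(1 + x + x² + x³ + x⁴ + x⁵) has coefficients 1,1,1,1,1,1 for degrees 0…5.
(1 + 2x + x⁶) has coefficients 1,2,0,0,0,0,1,0,0,0 for degrees 0…9.
Finally multiplying by (3 - x - 2x² + x³), the product of all factors after the first has coefficients 3,5,-4,-3,2,0,3,-1,-2,1 for degrees 0…9.
[x⁹] = 1·1 + 1·(-2) + 1·(-1) + 1·3 + 1·0 + 1·2 = 3.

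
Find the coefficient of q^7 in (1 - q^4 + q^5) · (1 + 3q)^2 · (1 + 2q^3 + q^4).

(1 - q^4 + q^5) has coefficients 1,0,0,0,-1,1 for degrees 0…5.
(1 + 3q)^2 has coefficients 1,6,9,0,0,0,0,0 for degrees 0…7.
Finally multiplying by (1 + 2q^3 + q^4), the product of all factors after the first has coefficients 1,6,9,2,13,24,9,0 for degrees 0…7.
[q^7] = 1·0 − 1·2 + 1·9 = 7.

7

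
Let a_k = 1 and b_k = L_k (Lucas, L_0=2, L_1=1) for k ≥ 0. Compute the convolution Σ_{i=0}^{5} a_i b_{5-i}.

The convolution is the x^5 coefficient of A(x)B(x).
Σ = 1·11 + 1·7 + 1·4 + 1·3 + 1·1 + 1·2 = 28.

28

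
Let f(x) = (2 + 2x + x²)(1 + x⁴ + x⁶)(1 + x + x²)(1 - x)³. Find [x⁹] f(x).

-1

(2 + 2x + x²) has coefficients 2,2,1 for degrees 0…2.
(1 + x⁴ + x⁶) has coefficients 1,0,0,0,1,0,1,0,0,0 for degrees 0…9.
Multiplying by (1 + x + x²) gives running coefficients 1,1,1,0,1,1,2,1,1,0 for degrees 0…9.
Finally multiplying by (1 - x)³, the product of all factors after the first has coefficients 1,-2,1,-1,3,-3,2,-3,3,-2 for degrees 0…9.
[x⁹] = 2·(-2) + 2·3 + 1·(-3) = -1.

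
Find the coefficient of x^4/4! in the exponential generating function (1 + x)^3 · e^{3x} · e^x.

The EGF product rule gives c_4 = Σ_{k_1+k_2+k_3=4} C(4; k_1,k_2,k_3) · ∏ g_i(k_i), where (1+x)^3 gives the falling factorial (3)_k; e^{3x} gives (3)^k; e^x gives (1)^k.
g_1(k) for k = 0…4: 1, 3, 6, 6, 0.
g_2(k) for k = 0…4: 1, 3, 9, 27, 81.
g_3(k) for k = 0…4: 1, 1, 1, 1, 1.
First combine the last two factors: h(k) = Σ_j C(k,j)·g_2(j)·g_3(k−j) for k = 0…4: 1, 4, 16, 64, 256.
c_4 = Σ_k C(4,k)·g_1(k)·h(4−k) = 1·1·256 + 4·3·64 + 6·6·16 + 4·6·4 = 256 + 768 + 576 + 96 = 1696.

1696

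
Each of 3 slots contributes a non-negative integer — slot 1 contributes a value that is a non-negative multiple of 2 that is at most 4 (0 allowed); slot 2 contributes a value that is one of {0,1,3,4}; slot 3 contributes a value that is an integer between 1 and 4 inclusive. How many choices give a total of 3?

The generating function for the choices is (1 + z² + z⁴)·(1 + z + z³ + z⁴)·(z + z² + z³ + z⁴); the count is [z³].
(1 + z² + z⁴) has coefficients 1,0,1,0 for degrees 0…3.
(1 + z + z³ + z⁴) has coefficients 1,1,0,1 for degrees 0…3.
Finally multiplying by (z + z² + z³ + z⁴), the product of all factors after the first has coefficients 0,1,2,2 for degrees 0…3.
[z³] = 1·2 + 1·1 = 3.

3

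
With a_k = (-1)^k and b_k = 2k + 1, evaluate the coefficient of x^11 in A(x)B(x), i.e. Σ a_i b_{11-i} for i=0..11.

12

Write out a_i and b_{11-i} for i = 0,…,11 and sum the products.
Σ = 1·23 − 1·21 + 1·19 − 1·17 + 1·15 − 1·13 + 1·11 − 1·9 + 1·7 − 1·5 + 1·3 − 1·1 = 12.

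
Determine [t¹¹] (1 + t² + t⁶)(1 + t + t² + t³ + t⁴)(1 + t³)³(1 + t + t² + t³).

(1 + t² + t⁶) has coefficients 1,0,1,0,0,0,1 for degrees 0…6.
(1 + t + t² + t³ + t⁴) has coefficients 1,1,1,1,1,0,0,0,0,0,0,0 for degrees 0…11.
Multiplying by (1 + t³)³ gives running coefficients 1,1,1,4,4,3,6,6,3,4,4,1 for degrees 0…11.
Finally multiplying by (1 + t + t² + t³), the product of all factors after the first has coefficients 1,2,3,7,10,12,17,19,18,19,17,12 for degrees 0…11.
[t¹¹] = 1·12 + 1·19 + 1·12 = 43.

43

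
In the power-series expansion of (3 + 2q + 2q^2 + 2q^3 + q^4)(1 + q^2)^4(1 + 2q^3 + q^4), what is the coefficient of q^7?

(3 + 2q + 2q^2 + 2q^3 + q^4) has coefficients 3,2,2,2,1 for degrees 0…4.
(1 + q^2)^4 has coefficients 1,0,4,0,6,0,4,0 for degrees 0…7.
Finally multiplying by (1 + 2q^3 + q^4), the product of all factors after the first has coefficients 1,0,4,2,7,8,8,12 for degrees 0…7.
[q^7] = 3·12 + 2·8 + 2·8 + 2·7 + 1·2 = 84.

84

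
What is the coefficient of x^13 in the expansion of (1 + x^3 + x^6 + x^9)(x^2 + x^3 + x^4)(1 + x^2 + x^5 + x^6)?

4

(1 + x^3 + x^6 + x^9) has coefficients 1,0,0,1,0,0,1,0,0,1 for degrees 0…9.
(x^2 + x^3 + x^4) has coefficients 0,0,1,1,1,0,0,0,0,0,0,0,0,0 for degrees 0…13.
Finally multiplying by (1 + x^2 + x^5 + x^6), the product of all factors after the first has coefficients 0,0,1,1,2,1,1,1,2,2,1,0,0,0 for degrees 0…13.
[x^13] = 1·0 + 1·1 + 1·1 + 1·2 = 4.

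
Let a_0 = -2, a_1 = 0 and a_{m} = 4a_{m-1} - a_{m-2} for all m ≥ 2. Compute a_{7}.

1560

The ordinary generating function has denominator 1 - 4t + t^2.
Iterating the recurrence: a_0,…,a_{7} = -2, 0, 2, 8, 30, 112, 418, 1560.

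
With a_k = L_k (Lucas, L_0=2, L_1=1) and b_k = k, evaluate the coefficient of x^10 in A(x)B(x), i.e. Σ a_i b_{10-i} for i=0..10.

Write out a_i and b_{10-i} for i = 0,…,10 and sum the products.
Σ = 2·10 + 1·9 + 3·8 + 4·7 + 7·6 + 11·5 + 18·4 + 29·3 + 47·2 + 76·1 + 123·0 = 507.

507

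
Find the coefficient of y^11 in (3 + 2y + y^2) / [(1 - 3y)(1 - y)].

1003830

The denominator gives the recurrence a_n = 4a_(n−1) − 3a_(n−2) for n ≥ 3; the numerator fixes a_0 = 3, a_1 = 14, a_2 = 48.
Iterating: 3, 14, 48, 150, 456, 1374, 4128, 12390, 37176, 111534, 334608, 1003830, so a_11 = 1003830.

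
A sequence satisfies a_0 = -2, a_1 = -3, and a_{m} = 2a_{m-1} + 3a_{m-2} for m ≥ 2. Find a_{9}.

-24603

The ordinary generating function has denominator 1 - 2z - 3z^2.
Iterating the recurrence: a_0,…,a_{9} = -2, -3, -12, -33, -102, -303, -912, -2733, -8202, -24603.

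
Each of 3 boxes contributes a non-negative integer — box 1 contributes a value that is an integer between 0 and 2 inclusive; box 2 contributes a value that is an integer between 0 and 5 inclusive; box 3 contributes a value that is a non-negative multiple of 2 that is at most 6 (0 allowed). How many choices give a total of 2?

4

The generating function for the choices is (1 + x + x²)·(1 + x + x² + x³ + x⁴ + x⁵)·(1 + x² + x⁴ + x⁶); the count is [x²].
(1 + x + x²) has coefficients 1,1,1 for degrees 0…2.
(1 + x + x² + x³ + x⁴ + x⁵) has coefficients 1,1,1 for degrees 0…2.
Finally multiplying by (1 + x² + x⁴ + x⁶), the product of all factors after the first has coefficients 1,1,2 for degrees 0…2.
[x²] = 1·2 + 1·1 + 1·1 = 4.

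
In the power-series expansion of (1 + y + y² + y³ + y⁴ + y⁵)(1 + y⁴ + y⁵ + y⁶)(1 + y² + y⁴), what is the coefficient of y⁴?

4

(1 + y + y² + y³ + y⁴ + y⁵) has coefficients 1,1,1,1,1 for degrees 0…4.
(1 + y⁴ + y⁵ + y⁶) has coefficients 1,0,0,0,1 for degrees 0…4.
Finally multiplying by (1 + y² + y⁴), the product of all factors after the first has coefficients 1,0,1,0,2 for degrees 0…4.
[y⁴] = 1·2 + 1·0 + 1·1 + 1·0 + 1·1 = 4.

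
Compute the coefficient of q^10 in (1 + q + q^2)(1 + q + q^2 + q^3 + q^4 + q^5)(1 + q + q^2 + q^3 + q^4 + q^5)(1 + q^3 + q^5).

(1 + q + q^2) has coefficients 1,1,1 for degrees 0…2.
(1 + q + q^2 + q^3 + q^4 + q^5) has coefficients 1,1,1,1,1,1,0,0,0,0,0 for degrees 0…10.
Multiplying by (1 + q + q^2 + q^3 + q^4 + q^5) gives running coefficients 1,2,3,4,5,6,5,4,3,2,1 for degrees 0…10.
Finally multiplying by (1 + q^3 + q^5), the product of all factors after the first has coefficients 1,2,3,5,7,10,11,12,13,12,11 for degrees 0…10.
[q^10] = 1·11 + 1·12 + 1·13 = 36.

36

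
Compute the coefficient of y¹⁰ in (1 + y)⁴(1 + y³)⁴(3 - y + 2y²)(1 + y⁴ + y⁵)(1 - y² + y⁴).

155

(1 + y)⁴ has coefficients 1,4,6,4,1 for degrees 0…4.
(1 + y³)⁴ has coefficients 1,0,0,4,0,0,6,0,0,4,0 for degrees 0…10.
Multiplying by (3 - y + 2y²) gives running coefficients 3,-1,2,12,-4,8,18,-6,12,12,-4 for degrees 0…10.
Multiplying by (1 + y⁴ + y⁵) gives running coefficients 3,-1,2,12,-1,10,19,8,20,16,22 for degrees 0…10.
Finally multiplying by (1 - y² + y⁴), the product of all factors after the first has coefficients 3,-1,-1,13,0,-3,22,10,0,18,21 for degrees 0…10.
[y¹⁰] = 1·21 + 4·18 + 6·0 + 4·10 + 1·22 = 155.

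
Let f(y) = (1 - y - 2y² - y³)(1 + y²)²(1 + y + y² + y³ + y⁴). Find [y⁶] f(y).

-11

(1 - y - 2y² - y³) has coefficients 1,-1,-2,-1 for degrees 0…3.
(1 + y²)² has coefficients 1,0,2,0,1,0,0 for degrees 0…6.
Finally multiplying by (1 + y + y² + y³ + y⁴), the product of all factors after the first has coefficients 1,1,3,3,4,3,3 for degrees 0…6.
[y⁶] = 1·3 − 1·3 − 2·4 − 1·3 = -11.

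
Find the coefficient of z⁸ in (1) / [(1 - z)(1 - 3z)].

Partial fractions give a closed form: a_n = (-1/2)·1^n + (3/2)·3^n.
At n = 8: a_8 = 9841.

9841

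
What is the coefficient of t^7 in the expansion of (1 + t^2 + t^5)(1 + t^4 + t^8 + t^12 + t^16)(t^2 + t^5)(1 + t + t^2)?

(1 + t^2 + t^5) has coefficients 1,0,1,0,0,1 for degrees 0…5.
(1 + t^4 + t^8 + t^12 + t^16) has coefficients 1,0,0,0,1,0,0,0 for degrees 0…7.
Multiplying by (t^2 + t^5) gives running coefficients 0,0,1,0,0,1,1,0 for degrees 0…7.
Finally multiplying by (1 + t + t^2), the product of all factors after the first has coefficients 0,0,1,1,1,1,2,2 for degrees 0…7.
[t^7] = 1·2 + 1·1 + 1·1 = 4.

4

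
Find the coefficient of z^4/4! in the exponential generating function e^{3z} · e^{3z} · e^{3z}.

The EGF product rule gives c_4 = Σ_{k_1+k_2+k_3=4} C(4; k_1,k_2,k_3) · ∏ g_i(k_i), where e^{3z} gives (3)^k; e^{3z} gives (3)^k; e^{3z} gives (3)^k.
g_1(k) for k = 0…4: 1, 3, 9, 27, 81.
g_2(k) for k = 0…4: 1, 3, 9, 27, 81.
g_3(k) for k = 0…4: 1, 3, 9, 27, 81.
First combine the last two factors: h(k) = Σ_j C(k,j)·g_2(j)·g_3(k−j) for k = 0…4: 1, 6, 36, 216, 1296.
c_4 = Σ_k C(4,k)·g_1(k)·h(4−k) = 1·1·1296 + 4·3·216 + 6·9·36 + 4·27·6 + 1·81·1 = 1296 + 2592 + 1944 + 648 + 81 = 6561.

6561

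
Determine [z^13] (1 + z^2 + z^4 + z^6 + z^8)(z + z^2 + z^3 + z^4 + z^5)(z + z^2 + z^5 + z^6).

(1 + z^2 + z^4 + z^6 + z^8) has coefficients 1,0,1,0,1,0,1,0,1 for degrees 0…8.
(z + z^2 + z^3 + z^4 + z^5) has coefficients 0,1,1,1,1,1,0,0,0,0,0,0,0,0 for degrees 0…13.
Finally multiplying by (z + z^2 + z^5 + z^6), the product of all factors after the first has coefficients 0,0,1,2,2,2,3,3,2,2,2,1,0,0 for degrees 0…13.
[z^13] = 1·0 + 1·1 + 1·2 + 1·3 + 1·2 = 8.

8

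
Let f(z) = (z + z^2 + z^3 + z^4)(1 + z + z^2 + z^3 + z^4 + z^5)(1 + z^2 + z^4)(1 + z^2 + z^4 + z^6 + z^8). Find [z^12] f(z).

(z + z^2 + z^3 + z^4) has coefficients 0,1,1,1,1 for degrees 0…4.
(1 + z + z^2 + z^3 + z^4 + z^5) has coefficients 1,1,1,1,1,1,0,0,0,0,0,0,0 for degrees 0…12.
Multiplying by (1 + z^2 + z^4) gives running coefficients 1,1,2,2,3,3,2,2,1,1,0,0,0 for degrees 0…12.
Finally multiplying by (1 + z^2 + z^4 + z^6 + z^8), the product of all factors after the first has coefficients 1,1,3,3,6,6,8,8,9,9,8,8,6 for degrees 0…12.
[z^12] = 1·8 + 1·8 + 1·9 + 1·9 = 34.

34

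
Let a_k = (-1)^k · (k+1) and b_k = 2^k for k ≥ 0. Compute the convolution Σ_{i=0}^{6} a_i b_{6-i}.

31

The convolution is the x^6 coefficient of A(x)B(x).
Σ = 1·64 − 2·32 + 3·16 − 4·8 + 5·4 − 6·2 + 7·1 = 31.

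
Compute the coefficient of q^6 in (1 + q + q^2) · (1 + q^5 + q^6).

2

(1 + q + q^2) has coefficients 1,1,1 for degrees 0…2.
(1 + q^5 + q^6) has coefficients 1,0,0,0,0,1,1 for degrees 0…6.
[q^6] = 1·1 + 1·1 + 1·0 = 2.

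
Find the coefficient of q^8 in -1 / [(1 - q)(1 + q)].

Partial fractions give a closed form: a_n = (-1/2)·1^n + (-1/2)·(-1)^n.
At n = 8: a_8 = -1.

-1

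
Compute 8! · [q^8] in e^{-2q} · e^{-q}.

The EGF product rule gives c_8 = Σ_{k_1+k_2=8} C(8; k_1,k_2) · ∏ g_i(k_i), where e^{-2q} gives (-2)^k; e^{-q} gives (-1)^k.
g_1(k) for k = 0…8: 1, -2, 4, -8, 16, -32, 64, -128, 256.
g_2(k) for k = 0…8: 1, -1, 1, -1, 1, -1, 1, -1, 1.
c_8 = Σ_k C(8,k)·g_1(k)·g_2(8−k) = 1·1·1 + 8·(-2)·(-1) + 28·4·1 + 56·(-8)·(-1) + 70·16·1 + 56·(-32)·(-1) + 28·64·1 + 8·(-128)·(-1) + 1·256·1 = 1 + 16 + 112 + 448 + 1120 + 1792 + 1792 + 1024 + 256 = 6561.

6561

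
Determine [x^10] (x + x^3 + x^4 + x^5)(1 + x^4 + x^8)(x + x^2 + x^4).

3

(x + x^3 + x^4 + x^5) has coefficients 0,1,0,1,1,1 for degrees 0…5.
(1 + x^4 + x^8) has coefficients 1,0,0,0,1,0,0,0,1,0,0 for degrees 0…10.
Finally multiplying by (x + x^2 + x^4), the product of all factors after the first has coefficients 0,1,1,0,1,1,1,0,1,1,1 for degrees 0…10.
[x^10] = 1·1 + 1·0 + 1·1 + 1·1 = 3.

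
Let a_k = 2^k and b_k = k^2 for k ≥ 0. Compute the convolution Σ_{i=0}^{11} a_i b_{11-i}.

12117

Write out a_i and b_{11-i} for i = 0,…,11 and sum the products.
Σ = 1·121 + 2·100 + 4·81 + 8·64 + 16·49 + 32·36 + 64·25 + 128·16 + 256·9 + 512·4 + 1024·1 + 2048·0 = 12117.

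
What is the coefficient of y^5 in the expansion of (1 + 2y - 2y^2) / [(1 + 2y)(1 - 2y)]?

32

The denominator gives the recurrence a_n = 4a_(n−2) for n ≥ 3; the numerator fixes a_0 = 1, a_1 = 2, a_2 = 2.
Iterating: 1, 2, 2, 8, 8, 32, so a_5 = 32.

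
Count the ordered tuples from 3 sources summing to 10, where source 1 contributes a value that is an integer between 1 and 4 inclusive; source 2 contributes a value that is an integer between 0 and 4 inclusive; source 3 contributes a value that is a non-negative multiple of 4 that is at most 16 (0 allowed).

5

The generating function for the choices is (x + x² + x³ + x⁴)·(1 + x + x² + x³ + x⁴)·(1 + x⁴ + x⁸ + x¹² + x¹⁶); the count is [x¹⁰].
(x + x² + x³ + x⁴) has coefficients 0,1,1,1,1 for degrees 0…4.
(1 + x + x² + x³ + x⁴) has coefficients 1,1,1,1,1,0,0,0,0,0,0 for degrees 0…10.
Finally multiplying by (1 + x⁴ + x⁸ + x¹² + x¹⁶), the product of all factors after the first has coefficients 1,1,1,1,2,1,1,1,2,1,1 for degrees 0…10.
[x¹⁰] = 1·1 + 1·2 + 1·1 + 1·1 = 5.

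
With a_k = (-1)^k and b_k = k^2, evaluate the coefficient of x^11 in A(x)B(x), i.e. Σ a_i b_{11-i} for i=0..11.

66

This is [x^11] in the product of the two ordinary generating functions.
Σ = 1·121 − 1·100 + 1·81 − 1·64 + 1·49 − 1·36 + 1·25 − 1·16 + 1·9 − 1·4 + 1·1 − 1·0 = 66.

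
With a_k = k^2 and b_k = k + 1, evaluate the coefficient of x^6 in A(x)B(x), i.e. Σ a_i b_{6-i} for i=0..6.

The convolution is the x^6 coefficient of A(x)B(x).
Σ = 0·7 + 1·6 + 4·5 + 9·4 + 16·3 + 25·2 + 36·1 = 196.

196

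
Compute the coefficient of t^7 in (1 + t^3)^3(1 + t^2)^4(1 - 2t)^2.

(1 + t^3)^3 has coefficients 1,0,0,3,0,0,3,0 for degrees 0…7.
(1 + t^2)^4 has coefficients 1,0,4,0,6,0,4,0 for degrees 0…7.
Finally multiplying by (1 - 2t)^2, the product of all factors after the first has coefficients 1,-4,8,-16,22,-24,28,-16 for degrees 0…7.
[t^7] = 1·(-16) + 3·22 + 3·(-4) = 38.

38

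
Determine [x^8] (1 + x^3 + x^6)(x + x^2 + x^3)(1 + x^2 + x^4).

3

(1 + x^3 + x^6) has coefficients 1,0,0,1,0,0,1 for degrees 0…6.
(x + x^2 + x^3) has coefficients 0,1,1,1,0,0,0,0,0 for degrees 0…8.
Finally multiplying by (1 + x^2 + x^4), the product of all factors after the first has coefficients 0,1,1,2,1,2,1,1,0 for degrees 0…8.
[x^8] = 1·0 + 1·2 + 1·1 = 3.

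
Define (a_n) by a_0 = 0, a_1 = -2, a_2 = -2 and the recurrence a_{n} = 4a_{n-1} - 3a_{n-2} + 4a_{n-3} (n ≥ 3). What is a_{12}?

-249322

The ordinary generating function has denominator 1 - 4t + 3t^2 - 4t^3.
Iterating the recurrence: a_0,…,a_{12} = 0, -2, -2, -2, -10, -42, -146, -498, -1722, -5978, -20738, -71906, -249322.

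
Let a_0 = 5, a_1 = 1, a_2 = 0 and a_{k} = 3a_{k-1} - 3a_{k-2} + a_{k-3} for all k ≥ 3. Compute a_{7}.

40

The ordinary generating function has denominator 1 - 3q + 3q^2 - q^3.
Iterating the recurrence: a_0,…,a_{7} = 5, 1, 0, 2, 7, 15, 26, 40.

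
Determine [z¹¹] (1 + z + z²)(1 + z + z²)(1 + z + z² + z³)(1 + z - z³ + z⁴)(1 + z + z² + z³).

9

(1 + z + z²) has coefficients 1,1,1 for degrees 0…2.
(1 + z + z²) has coefficients 1,1,1,0,0,0,0,0,0,0,0,0 for degrees 0…11.
Multiplying by (1 + z + z² + z³) gives running coefficients 1,2,3,3,2,1,0,0,0,0,0,0 for degrees 0…11.
Multiplying by (1 + z - z³ + z⁴) gives running coefficients 1,3,5,5,4,2,1,1,1,1,0,0 for degrees 0…11.
Finally multiplying by (1 + z + z² + z³), the product of all factors after the first has coefficients 1,4,9,14,17,16,12,8,5,4,3,2 for degrees 0…11.
[z¹¹] = 1·2 + 1·3 + 1·4 = 9.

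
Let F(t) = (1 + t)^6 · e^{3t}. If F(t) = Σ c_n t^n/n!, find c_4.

The EGF product rule gives c_4 = Σ_{k_1+k_2=4} C(4; k_1,k_2) · ∏ g_i(k_i), where (1+t)^6 gives the falling factorial (6)_k; e^{3t} gives (3)^k.
g_1(k) for k = 0…4: 1, 6, 30, 120, 360.
g_2(k) for k = 0…4: 1, 3, 9, 27, 81.
c_4 = Σ_k C(4,k)·g_1(k)·g_2(4−k) = 1·1·81 + 4·6·27 + 6·30·9 + 4·120·3 + 1·360·1 = 81 + 648 + 1620 + 1440 + 360 = 4149.

4149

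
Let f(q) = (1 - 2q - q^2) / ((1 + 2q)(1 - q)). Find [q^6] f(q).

74

The denominator gives the recurrence a_n = −a_(n−1) + 2a_(n−2) for n ≥ 3; the numerator fixes a_0 = 1, a_1 = -3, a_2 = 4.
Iterating: 1, -3, 4, -10, 18, -38, 74, so a_6 = 74.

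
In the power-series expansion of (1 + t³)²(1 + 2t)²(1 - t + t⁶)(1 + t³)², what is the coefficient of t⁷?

(1 + t³)² has coefficients 1,0,0,2,0,0,1 for degrees 0…6.
(1 + 2t)² has coefficients 1,4,4,0,0,0,0,0 for degrees 0…7.
Multiplying by (1 - t + t⁶) gives running coefficients 1,3,0,-4,0,0,1,4 for degrees 0…7.
Finally multiplying by (1 + t³)², the product of all factors after the first has coefficients 1,3,0,-2,6,0,-6,7 for degrees 0…7.
[t⁷] = 1·7 + 2·6 + 1·3 = 22.

22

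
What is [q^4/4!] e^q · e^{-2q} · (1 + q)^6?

The EGF product rule gives c_4 = Σ_{k_1+k_2+k_3=4} C(4; k_1,k_2,k_3) · ∏ g_i(k_i), where e^q gives (1)^k; e^{-2q} gives (-2)^k; (1+q)^6 gives the falling factorial (6)_k.
g_1(k) for k = 0…4: 1, 1, 1, 1, 1.
g_2(k) for k = 0…4: 1, -2, 4, -8, 16.
g_3(k) for k = 0…4: 1, 6, 30, 120, 360.
First combine the last two factors: h(k) = Σ_j C(k,j)·g_2(j)·g_3(k−j) for k = 0…4: 1, 4, 10, 4, -56.
c_4 = Σ_k C(4,k)·g_1(k)·h(4−k) = 1·1·(-56) + 4·1·4 + 6·1·10 + 4·1·4 + 1·1·1 = −56 + 16 + 60 + 16 + 1 = 37.

37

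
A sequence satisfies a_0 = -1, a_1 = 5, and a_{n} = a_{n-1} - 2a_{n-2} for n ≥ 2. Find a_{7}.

45

The ordinary generating function has denominator 1 - q + 2q^2.
Iterating the recurrence: a_0,…,a_{7} = -1, 5, 7, -3, -17, -11, 23, 45.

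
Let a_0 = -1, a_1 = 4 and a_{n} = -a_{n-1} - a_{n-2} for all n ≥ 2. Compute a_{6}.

-1

The ordinary generating function has denominator 1 + t + t^2.
Iterating the recurrence: a_0,…,a_{6} = -1, 4, -3, -1, 4, -3, -1.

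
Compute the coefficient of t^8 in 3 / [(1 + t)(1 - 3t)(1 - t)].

22143

Partial fractions give a closed form: a_n = (3/8)·(-1)^n + (27/8)·3^n + (-3/4)·1^n.
At n = 8: a_8 = 22143.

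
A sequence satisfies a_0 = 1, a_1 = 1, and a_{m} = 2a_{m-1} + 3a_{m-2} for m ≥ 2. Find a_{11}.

The ordinary generating function has denominator 1 - 2z - 3z^2.
Iterating the recurrence: a_0,…,a_{11} = 1, 1, 5, 13, 41, 121, 365, 1093, 3281, 9841, 29525, 88573.

88573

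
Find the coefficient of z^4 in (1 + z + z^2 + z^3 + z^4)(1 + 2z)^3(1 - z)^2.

-8

(1 + z + z^2 + z^3 + z^4) has coefficients 1,1,1,1,1 for degrees 0…4.
(1 + 2z)^3 has coefficients 1,6,12,8,0 for degrees 0…4.
Finally multiplying by (1 - z)^2, the product of all factors after the first has coefficients 1,4,1,-10,-4 for degrees 0…4.
[z^4] = 1·(-4) + 1·(-10) + 1·1 + 1·4 + 1·1 = -8.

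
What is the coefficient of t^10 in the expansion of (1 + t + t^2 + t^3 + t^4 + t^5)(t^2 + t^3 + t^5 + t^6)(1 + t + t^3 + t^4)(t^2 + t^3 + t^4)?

34

(1 + t + t^2 + t^3 + t^4 + t^5) has coefficients 1,1,1,1,1,1 for degrees 0…5.
(t^2 + t^3 + t^5 + t^6) has coefficients 0,0,1,1,0,1,1,0,0,0,0 for degrees 0…10.
Multiplying by (1 + t + t^3 + t^4) gives running coefficients 0,0,1,2,1,2,4,2,1,2,1 for degrees 0…10.
Finally multiplying by (t^2 + t^3 + t^4), the product of all factors after the first has coefficients 0,0,0,0,1,3,4,5,7,8,7 for degrees 0…10.
[t^10] = 1·7 + 1·8 + 1·7 + 1·5 + 1·4 + 1·3 = 34.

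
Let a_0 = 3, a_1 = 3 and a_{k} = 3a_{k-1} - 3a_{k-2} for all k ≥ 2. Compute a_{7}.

-81

The ordinary generating function has denominator 1 - 3x + 3x^2.
Iterating the recurrence: a_0,…,a_{7} = 3, 3, 0, -9, -27, -54, -81, -81.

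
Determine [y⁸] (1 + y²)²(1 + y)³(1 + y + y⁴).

8

(1 + y²)² has coefficients 1,0,2,0,1 for degrees 0…4.
(1 + y)³ has coefficients 1,3,3,1,0,0,0,0,0 for degrees 0…8.
Finally multiplying by (1 + y + y⁴), the product of all factors after the first has coefficients 1,4,6,4,2,3,3,1,0 for degrees 0…8.
[y⁸] = 1·0 + 2·3 + 1·2 = 8.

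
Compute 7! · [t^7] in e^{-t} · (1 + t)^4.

-225

The EGF product rule gives c_7 = Σ_{k_1+k_2=7} C(7; k_1,k_2) · ∏ g_i(k_i), where e^{-t} gives (-1)^k; (1+t)^4 gives the falling factorial (4)_k.
g_1(k) for k = 0…7: 1, -1, 1, -1, 1, -1, 1, -1.
g_2(k) for k = 0…7: 1, 4, 12, 24, 24, 0, 0, 0.
c_7 = Σ_k C(7,k)·g_1(k)·g_2(7−k) = 35·(-1)·24 + 35·1·24 + 21·(-1)·12 + 7·1·4 + 1·(-1)·1 = −840 + 840 − 252 + 28 − 1 = -225.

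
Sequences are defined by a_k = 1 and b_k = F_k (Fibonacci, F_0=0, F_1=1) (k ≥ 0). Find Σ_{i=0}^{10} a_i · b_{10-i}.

143

Write out a_i and b_{10-i} for i = 0,…,10 and sum the products.
Σ = 1·55 + 1·34 + 1·21 + 1·13 + 1·8 + 1·5 + 1·3 + 1·2 + 1·1 + 1·1 + 1·0 = 143.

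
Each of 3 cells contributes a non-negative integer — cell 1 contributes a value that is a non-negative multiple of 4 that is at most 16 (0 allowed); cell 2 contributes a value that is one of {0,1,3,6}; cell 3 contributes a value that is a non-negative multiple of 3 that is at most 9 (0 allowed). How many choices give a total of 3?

2

The generating function for the choices is (1 + q⁴ + q⁸ + q¹² + q¹⁶)·(1 + q + q³ + q⁶)·(1 + q³ + q⁶ + q⁹); the count is [q³].
(1 + q⁴ + q⁸ + q¹² + q¹⁶) has coefficients 1,0,0,0 for degrees 0…3.
(1 + q + q³ + q⁶) has coefficients 1,1,0,1 for degrees 0…3.
Finally multiplying by (1 + q³ + q⁶ + q⁹), the product of all factors after the first has coefficients 1,1,0,2 for degrees 0…3.
[q³] = 1·2 = 2.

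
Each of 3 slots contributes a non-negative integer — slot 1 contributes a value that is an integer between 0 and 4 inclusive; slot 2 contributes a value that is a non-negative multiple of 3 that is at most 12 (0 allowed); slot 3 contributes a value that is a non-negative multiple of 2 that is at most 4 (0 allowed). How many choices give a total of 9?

5

The generating function for the choices is (1 + q + q² + q³ + q⁴)·(1 + q³ + q⁶ + q⁹ + q¹²)·(1 + q² + q⁴); the count is [q⁹].
(1 + q + q² + q³ + q⁴) has coefficients 1,1,1,1,1 for degrees 0…4.
(1 + q³ + q⁶ + q⁹ + q¹²) has coefficients 1,0,0,1,0,0,1,0,0,1 for degrees 0…9.
Finally multiplying by (1 + q² + q⁴), the product of all factors after the first has coefficients 1,0,1,1,1,1,1,1,1,1 for degrees 0…9.
[q⁹] = 1·1 + 1·1 + 1·1 + 1·1 + 1·1 = 5.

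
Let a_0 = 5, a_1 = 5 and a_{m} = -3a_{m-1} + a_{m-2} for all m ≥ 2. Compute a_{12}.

-1628995

The ordinary generating function has denominator 1 + 3x - x^2.
Iterating the recurrence: a_0,…,a_{12} = 5, 5, -10, 35, -115, 380, -1255, 4145, -13690, 45215, -149335, 493220, -1628995.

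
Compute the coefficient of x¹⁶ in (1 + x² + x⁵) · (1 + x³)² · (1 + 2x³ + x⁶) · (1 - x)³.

(1 + x² + x⁵) has coefficients 1,0,1,0,0,1 for degrees 0…5.
(1 + x³)² has coefficients 1,0,0,2,0,0,1,0,0,0,0,0,0,0,0,0,0 for degrees 0…16.
Multiplying by (1 + 2x³ + x⁶) gives running coefficients 1,0,0,4,0,0,6,0,0,4,0,0,1,0,0,0,0 for degrees 0…16.
Finally multiplying by (1 - x)³, the product of all factors after the first has coefficients 1,-3,3,3,-12,12,2,-18,18,-2,-12,12,-3,-3,3,-1,0 for degrees 0…16.
[x¹⁶] = 1·0 + 1·3 + 1·12 = 15.

15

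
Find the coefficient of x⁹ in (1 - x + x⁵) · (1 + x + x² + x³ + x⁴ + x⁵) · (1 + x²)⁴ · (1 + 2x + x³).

19

(1 - x + x⁵) has coefficients 1,-1,0,0,0,1 for degrees 0…5.
(1 + x + x² + x³ + x⁴ + x⁵) has coefficients 1,1,1,1,1,1,0,0,0,0 for degrees 0…9.
Multiplying by (1 + x²)⁴ gives running coefficients 1,1,5,5,11,11,14,14,11,11 for degrees 0…9.
Finally multiplying by (1 + 2x + x³), the product of all factors after the first has coefficients 1,3,7,16,22,38,41,53,50,47 for degrees 0…9.
[x⁹] = 1·47 − 1·50 + 1·22 = 19.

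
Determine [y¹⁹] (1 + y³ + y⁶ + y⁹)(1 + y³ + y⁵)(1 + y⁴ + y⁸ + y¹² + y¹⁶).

3

(1 + y³ + y⁶ + y⁹) has coefficients 1,0,0,1,0,0,1,0,0,1 for degrees 0…9.
(1 + y³ + y⁵) has coefficients 1,0,0,1,0,1,0,0,0,0,0,0,0,0,0,0,0,0,0,0 for degrees 0…19.
Finally multiplying by (1 + y⁴ + y⁸ + y¹² + y¹⁶), the product of all factors after the first has coefficients 1,0,0,1,1,1,0,1,1,1,0,1,1,1,0,1,1,1,0,1 for degrees 0…19.
[y¹⁹] = 1·1 + 1·1 + 1·1 + 1·0 = 3.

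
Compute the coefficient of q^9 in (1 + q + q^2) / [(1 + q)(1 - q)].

The denominator gives the recurrence a_n = a_(n−2) for n ≥ 3; the numerator fixes a_0 = 1, a_1 = 1, a_2 = 2.
Iterating: 1, 1, 2, 1, 2, 1, 2, 1, 2, 1, so a_9 = 1.

1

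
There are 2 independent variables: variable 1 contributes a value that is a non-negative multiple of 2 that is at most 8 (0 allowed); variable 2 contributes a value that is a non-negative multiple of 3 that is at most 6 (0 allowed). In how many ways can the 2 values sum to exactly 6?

The generating function for the choices is (1 + z^2 + z^4 + z^6 + z^8)·(1 + z^3 + z^6); the count is [z^6].
(1 + z^2 + z^4 + z^6 + z^8) has coefficients 1,0,1,0,1,0,1 for degrees 0…6.
(1 + z^3 + z^6) has coefficients 1,0,0,1,0,0,1 for degrees 0…6.
[z^6] = 1·1 + 1·0 + 1·0 + 1·1 = 2.

2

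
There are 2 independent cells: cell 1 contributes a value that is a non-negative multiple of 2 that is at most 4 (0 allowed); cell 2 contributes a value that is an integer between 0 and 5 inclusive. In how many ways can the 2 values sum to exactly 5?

The generating function for the choices is (1 + z^2 + z^4)·(1 + z + z^2 + z^3 + z^4 + z^5); the count is [z^5].
(1 + z^2 + z^4) has coefficients 1,0,1,0,1 for degrees 0…4.
(1 + z + z^2 + z^3 + z^4 + z^5) has coefficients 1,1,1,1,1,1 for degrees 0…5.
[z^5] = 1·1 + 1·1 + 1·1 = 3.

3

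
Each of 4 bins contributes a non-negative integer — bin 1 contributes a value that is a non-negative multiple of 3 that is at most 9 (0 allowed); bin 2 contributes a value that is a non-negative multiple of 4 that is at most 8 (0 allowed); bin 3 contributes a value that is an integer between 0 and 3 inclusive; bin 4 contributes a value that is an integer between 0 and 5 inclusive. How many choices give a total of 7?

13

The generating function for the choices is (1 + x³ + x⁶ + x⁹)·(1 + x⁴ + x⁸)·(1 + x + x² + x³)·(1 + x + x² + x³ + x⁴ + x⁵); the count is [x⁷].
(1 + x³ + x⁶ + x⁹) has coefficients 1,0,0,1,0,0,1,0 for degrees 0…7.
(1 + x⁴ + x⁸) has coefficients 1,0,0,0,1,0,0,0 for degrees 0…7.
Multiplying by (1 + x + x² + x³) gives running coefficients 1,1,1,1,1,1,1,1 for degrees 0…7.
Finally multiplying by (1 + x + x² + x³ + x⁴ + x⁵), the product of all factors after the first has coefficients 1,2,3,4,5,6,6,6 for degrees 0…7.
[x⁷] = 1·6 + 1·5 + 1·2 = 13.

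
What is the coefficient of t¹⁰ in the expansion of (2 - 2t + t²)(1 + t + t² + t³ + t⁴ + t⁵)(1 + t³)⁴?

10

(2 - 2t + t²) has coefficients 2,-2,1 for degrees 0…2.
(1 + t + t² + t³ + t⁴ + t⁵) has coefficients 1,1,1,1,1,1,0,0,0,0,0 for degrees 0…10.
Finally multiplying by (1 + t³)⁴, the product of all factors after the first has coefficients 1,1,1,5,5,5,10,10,10,10,10 for degrees 0…10.
[t¹⁰] = 2·10 − 2·10 + 1·10 = 10.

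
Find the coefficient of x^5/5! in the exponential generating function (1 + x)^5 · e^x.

1546

The EGF product rule gives c_5 = Σ_{k_1+k_2=5} C(5; k_1,k_2) · ∏ g_i(k_i), where (1+x)^5 gives the falling factorial (5)_k; e^x gives (1)^k.
g_1(k) for k = 0…5: 1, 5, 20, 60, 120, 120.
g_2(k) for k = 0…5: 1, 1, 1, 1, 1, 1.
c_5 = Σ_k C(5,k)·g_1(k)·g_2(5−k) = 1·1·1 + 5·5·1 + 10·20·1 + 10·60·1 + 5·120·1 + 1·120·1 = 1 + 25 + 200 + 600 + 600 + 120 = 1546.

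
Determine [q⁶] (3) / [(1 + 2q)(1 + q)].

381

The denominator gives the recurrence a_n = −3a_(n−1) − 2a_(n−2) for n ≥ 2; the numerator fixes a_0 = 3, a_1 = -9.
Iterating: 3, -9, 21, -45, 93, -189, 381, so a_6 = 381.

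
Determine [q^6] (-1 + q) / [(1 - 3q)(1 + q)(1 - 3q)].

The denominator gives the recurrence a_n = 5a_(n−1) − 3a_(n−2) − 9a_(n−3) for n ≥ 3; the numerator fixes a_0 = -1, a_1 = -4, a_2 = -17.
Iterating: -1, -4, -17, -64, -233, -820, -2825, so a_6 = -2825.

-2825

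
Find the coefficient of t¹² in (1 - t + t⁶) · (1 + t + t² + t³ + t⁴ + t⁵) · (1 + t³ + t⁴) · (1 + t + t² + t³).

8

(1 - t + t⁶) has coefficients 1,-1,0,0,0,0,1 for degrees 0…6.
(1 + t + t² + t³ + t⁴ + t⁵) has coefficients 1,1,1,1,1,1,0,0,0,0,0,0,0 for degrees 0…12.
Multiplying by (1 + t³ + t⁴) gives running coefficients 1,1,1,2,3,3,2,2,2,1,0,0,0 for degrees 0…12.
Finally multiplying by (1 + t + t² + t³), the product of all factors after the first has coefficients 1,2,3,5,7,9,10,10,9,7,5,3,1 for degrees 0…12.
[t¹²] = 1·1 − 1·3 + 1·10 = 8.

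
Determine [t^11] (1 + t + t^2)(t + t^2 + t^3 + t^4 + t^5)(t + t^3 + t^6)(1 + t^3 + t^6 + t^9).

(1 + t + t^2) has coefficients 1,1,1 for degrees 0…2.
(t + t^2 + t^3 + t^4 + t^5) has coefficients 0,1,1,1,1,1,0,0,0,0,0,0 for degrees 0…11.
Multiplying by (t + t^3 + t^6) gives running coefficients 0,0,1,1,2,2,2,2,2,1,1,1 for degrees 0…11.
Finally multiplying by (1 + t^3 + t^6 + t^9), the product of all factors after the first has coefficients 0,0,1,1,2,3,3,4,5,4,5,6 for degrees 0…11.
[t^11] = 1·6 + 1·5 + 1·4 = 15.

15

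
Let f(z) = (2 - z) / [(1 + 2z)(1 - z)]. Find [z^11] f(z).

-3413

Partial fractions give a closed form: a_n = (5/3)·(-2)^n + (1/3)·1^n.
At n = 11: a_11 = -3413.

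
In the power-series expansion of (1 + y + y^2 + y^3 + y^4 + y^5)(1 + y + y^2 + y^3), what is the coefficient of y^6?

(1 + y + y^2 + y^3 + y^4 + y^5) has coefficients 1,1,1,1,1,1 for degrees 0…5.
(1 + y + y^2 + y^3) has coefficients 1,1,1,1,0,0,0 for degrees 0…6.
[y^6] = 1·0 + 1·0 + 1·0 + 1·1 + 1·1 + 1·1 = 3.

3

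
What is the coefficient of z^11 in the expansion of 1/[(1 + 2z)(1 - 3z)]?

105469

Partial fractions give a closed form: a_n = (2/5)·(-2)^n + (3/5)·3^n.
At n = 11: a_11 = 105469.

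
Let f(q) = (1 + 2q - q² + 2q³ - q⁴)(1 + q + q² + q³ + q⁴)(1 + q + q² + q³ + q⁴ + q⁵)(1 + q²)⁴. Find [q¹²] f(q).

131

(1 + 2q - q² + 2q³ - q⁴) has coefficients 1,2,-1,2,-1 for degrees 0…4.
(1 + q + q² + q³ + q⁴) has coefficients 1,1,1,1,1,0,0,0,0,0,0,0,0 for degrees 0…12.
Multiplying by (1 + q + q² + q³ + q⁴ + q⁵) gives running coefficients 1,2,3,4,5,5,4,3,2,1,0,0,0 for degrees 0…12.
Finally multiplying by (1 + q²)⁴, the product of all factors after the first has coefficients 1,2,7,12,23,33,46,55,61,61,55,46,33 for degrees 0…12.
[q¹²] = 1·33 + 2·46 − 1·55 + 2·61 − 1·61 = 131.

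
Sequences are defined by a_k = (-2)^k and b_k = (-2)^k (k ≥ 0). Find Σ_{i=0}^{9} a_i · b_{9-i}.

Write out a_i and b_{9-i} for i = 0,…,9 and sum the products.
Σ = 1·(-512) − 2·256 + 4·(-128) − 8·64 + 16·(-32) − 32·16 + 64·(-8) − 128·4 + 256·(-2) − 512·1 = -5120.

-5120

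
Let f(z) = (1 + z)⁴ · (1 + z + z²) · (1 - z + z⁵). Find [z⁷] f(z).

(1 + z)⁴ has coefficients 1,4,6,4,1 for degrees 0…4.
(1 + z + z²) has coefficients 1,1,1,0,0,0,0,0 for degrees 0…7.
Finally multiplying by (1 - z + z⁵), the product of all factors after the first has coefficients 1,0,0,-1,0,1,1,1 for degrees 0…7.
[z⁷] = 1·1 + 4·1 + 6·1 + 4·0 + 1·(-1) = 10.

10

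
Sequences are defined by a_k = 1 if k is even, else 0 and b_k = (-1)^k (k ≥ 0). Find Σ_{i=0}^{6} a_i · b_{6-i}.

4

The convolution is the x^6 coefficient of A(x)B(x).
Σ = 1·1 + 0·(-1) + 1·1 + 0·(-1) + 1·1 + 0·(-1) + 1·1 = 4.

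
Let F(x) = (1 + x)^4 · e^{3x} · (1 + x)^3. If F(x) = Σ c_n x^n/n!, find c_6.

The EGF product rule gives c_6 = Σ_{k_1+k_2+k_3=6} C(6; k_1,k_2,k_3) · ∏ g_i(k_i), where (1+x)^4 gives the falling factorial (4)_k; e^{3x} gives (3)^k; (1+x)^3 gives the falling factorial (3)_k.
g_1(k) for k = 0…6: 1, 4, 12, 24, 24, 0, 0.
g_2(k) for k = 0…6: 1, 3, 9, 27, 81, 243, 729.
g_3(k) for k = 0…6: 1, 3, 6, 6, 0, 0, 0.
First combine the last two factors: h(k) = Σ_j C(k,j)·g_2(j)·g_3(k−j) for k = 0…6: 1, 6, 33, 168, 801, 3618, 15633.
c_6 = Σ_k C(6,k)·g_1(k)·h(6−k) = 1·1·15633 + 6·4·3618 + 15·12·801 + 20·24·168 + 15·24·33 = 15633 + 86832 + 144180 + 80640 + 11880 = 339165.

339165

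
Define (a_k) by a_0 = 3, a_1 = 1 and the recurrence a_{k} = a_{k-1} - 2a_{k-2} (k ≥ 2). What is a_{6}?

11

The ordinary generating function has denominator 1 - z + 2z^2.
Iterating the recurrence: a_0,…,a_{6} = 3, 1, -5, -7, 3, 17, 11.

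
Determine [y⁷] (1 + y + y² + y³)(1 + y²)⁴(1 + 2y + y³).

(1 + y + y² + y³) has coefficients 1,1,1,1 for degrees 0…3.
(1 + y²)⁴ has coefficients 1,0,4,0,6,0,4,0 for degrees 0…7.
Finally multiplying by (1 + 2y + y³), the product of all factors after the first has coefficients 1,2,4,9,6,16,4,14 for degrees 0…7.
[y⁷] = 1·14 + 1·4 + 1·16 + 1·6 = 40.

40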